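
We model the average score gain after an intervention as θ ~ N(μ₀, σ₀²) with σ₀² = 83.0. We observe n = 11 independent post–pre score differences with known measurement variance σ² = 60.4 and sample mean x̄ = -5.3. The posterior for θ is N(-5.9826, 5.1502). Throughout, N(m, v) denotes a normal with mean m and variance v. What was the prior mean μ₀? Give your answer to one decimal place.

μ₀ = -16.3

The posterior mean is a precision-weighted average: μ_n = (τ₀μ₀ + τ_data·x̄)/(τ₀+τ_data), with τ₀=1/σ₀² and τ_data=n/σ².
Here τ₀ = 1/83.0 = 0.012048 and τ_data = 11/60.4 = 0.182119, so τ_n = 0.194167.
Rearranging for μ₀: μ₀ = (μ_n·τ_n − τ_data·x̄)/τ₀ = (-5.9826·0.194167 − 0.182119·-5.3) / 0.012048 = -0.196393/0.012048 ≈ -16.3.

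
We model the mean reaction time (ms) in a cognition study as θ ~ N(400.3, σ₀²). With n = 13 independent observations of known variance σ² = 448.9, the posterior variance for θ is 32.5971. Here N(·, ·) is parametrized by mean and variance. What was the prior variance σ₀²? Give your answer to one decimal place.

For the Normal–Normal model with known σ², precisions add: τ_n = τ₀ + n/σ².
So 1/σ₀² = 1/32.5971 − 13/448.9 = 0.030678 − 0.028960 = 0.001718.
Hence σ₀² = 1/0.001718 ≈ 582.1.

σ₀² = 582.1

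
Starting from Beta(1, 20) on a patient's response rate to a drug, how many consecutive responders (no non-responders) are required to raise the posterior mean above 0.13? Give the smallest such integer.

k = 2

After k responders and 0 non-responders the posterior is Beta(1+k, 20), with mean (1+k)/(1+20+k).
Set (1+k)/(21+k) > 0.13 and solve: k > (0.13·21 − 1)/(1 − 0.13) = 1.989.
The smallest integer exceeding 1.989 is 2, and checking k=2: (3)/(23) = 0.1304 > 0.13.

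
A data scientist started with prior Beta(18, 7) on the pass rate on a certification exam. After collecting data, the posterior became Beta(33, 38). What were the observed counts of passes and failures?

15 passes and 31 failures

Under Beta–binomial conjugacy the posterior parameters are (α+s, β+f).
Match parameters: s=33−18=15, f=38−7=31.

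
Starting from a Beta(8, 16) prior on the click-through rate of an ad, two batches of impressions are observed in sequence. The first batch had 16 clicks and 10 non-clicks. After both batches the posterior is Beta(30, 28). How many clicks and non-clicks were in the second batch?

Sequential conjugate updates are equivalent to a single update on the pooled data, so total successes = posterior α − prior α and total failures = posterior β − prior β.
Total across both batches: 30−8=22 clicks, 28−16=12 non-clicks.
Subtract the first batch: 22−16=6 clicks and 12−10=2 non-clicks.

6 clicks and 2 non-clicks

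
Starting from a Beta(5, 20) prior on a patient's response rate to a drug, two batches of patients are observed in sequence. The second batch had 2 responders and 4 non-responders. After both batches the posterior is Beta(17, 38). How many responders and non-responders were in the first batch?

Sequential conjugate updates are equivalent to a single update on the pooled data, so total successes = posterior α − prior α and total failures = posterior β − prior β.
Total across both batches: 17−5=12 responders, 38−20=18 non-responders.
Subtract the second batch: 12−2=10 responders and 18−4=14 non-responders.

10 responders and 14 non-responders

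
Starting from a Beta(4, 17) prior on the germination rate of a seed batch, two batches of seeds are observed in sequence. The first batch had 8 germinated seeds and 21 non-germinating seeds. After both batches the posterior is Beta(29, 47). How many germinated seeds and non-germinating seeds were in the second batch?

Because Beta–binomial updating is additive in the counts, the combined data contributed (α_post−α_prior, β_post−β_prior) successes and failures.
Total across both batches: 29−4=25 germinated seeds, 47−17=30 non-germinating seeds.
Subtract the first batch: 25−8=17 germinated seeds and 30−21=9 non-germinating seeds.

17 germinated seeds and 9 non-germinating seeds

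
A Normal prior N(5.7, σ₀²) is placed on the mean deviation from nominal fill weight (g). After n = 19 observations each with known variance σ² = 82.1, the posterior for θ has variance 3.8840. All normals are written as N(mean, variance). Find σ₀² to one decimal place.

σ₀² = 38.4

Posterior precision equals prior precision plus data precision: 1/σ_n² = 1/σ₀² + n/σ².
So 1/σ₀² = 1/3.8840 − 19/82.1 = 0.257467 − 0.231425 = 0.026042.
Hence σ₀² = 1/0.026042 ≈ 38.4.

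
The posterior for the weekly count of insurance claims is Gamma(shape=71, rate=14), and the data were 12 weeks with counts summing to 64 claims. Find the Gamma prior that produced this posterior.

A Gamma(α, β) prior (rate parametrization) on a Poisson rate with n observations summing to S gives posterior Gamma(α+S, β+n).
So α = 71 − 64 = 7 and β = 14 − 12 = 2.

Gamma(shape=7, rate=2)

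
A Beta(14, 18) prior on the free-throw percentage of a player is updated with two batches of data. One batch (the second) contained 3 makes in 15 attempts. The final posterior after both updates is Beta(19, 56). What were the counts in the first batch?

Because Beta–binomial updating is additive in the counts, the combined data contributed (α_post−α_prior, β_post−β_prior) successes and failures.
Total across both batches: 19−14=5 makes, 56−18=38 misses.
Subtract the second batch: 5−3=2 makes and 38−12=26 misses.

2 makes and 26 misses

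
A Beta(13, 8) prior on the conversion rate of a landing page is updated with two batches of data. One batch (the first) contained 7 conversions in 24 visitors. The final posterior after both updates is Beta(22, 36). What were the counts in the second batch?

Sequential conjugate updates are equivalent to a single update on the pooled data, so total successes = posterior α − prior α and total failures = posterior β − prior β.
Total across both batches: 22−13=9 conversions, 36−8=28 bounces.
Subtract the first batch: 9−7=2 conversions and 28−17=11 bounces.

2 conversions and 11 bounces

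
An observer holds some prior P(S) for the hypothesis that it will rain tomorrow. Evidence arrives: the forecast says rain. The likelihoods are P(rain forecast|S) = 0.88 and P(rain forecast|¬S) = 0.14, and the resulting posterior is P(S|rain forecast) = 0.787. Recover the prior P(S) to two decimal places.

P(S) = 0.37

Bayes' rule in odds form gives O(S|E) = O(S)·[P(E|S)/P(E|¬S)], hence O(S) = O(S|E)/LR.
Posterior odds = 0.787/(1−0.787) = 3.6948. LR = 0.88/0.14 = 6.2857.
Prior odds = 3.6948/6.2857 = 0.5878, so P(S) = 0.5878/(1+0.5878) ≈ 0.37.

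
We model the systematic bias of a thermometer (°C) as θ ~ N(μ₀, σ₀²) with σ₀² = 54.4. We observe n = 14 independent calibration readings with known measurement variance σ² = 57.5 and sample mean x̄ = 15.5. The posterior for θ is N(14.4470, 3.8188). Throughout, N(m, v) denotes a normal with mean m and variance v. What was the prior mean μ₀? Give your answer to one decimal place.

The posterior mean is a precision-weighted average: μ_n = (τ₀μ₀ + τ_data·x̄)/(τ₀+τ_data), with τ₀=1/σ₀² and τ_data=n/σ².
Here τ₀ = 1/54.4 = 0.018382 and τ_data = 14/57.5 = 0.243478, so τ_n = 0.261860.
Rearranging for μ₀: μ₀ = (μ_n·τ_n − τ_data·x̄)/τ₀ = (14.4470·0.261860 − 0.243478·15.5) / 0.018382 = 0.009182/0.018382 ≈ 0.5.

μ₀ = 0.5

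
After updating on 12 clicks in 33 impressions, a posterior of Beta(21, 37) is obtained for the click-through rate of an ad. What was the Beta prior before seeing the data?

Beta(9, 16)

A Beta(a, b) prior with s successes and f failures in binomial data gives a Beta(a+s, b+f) posterior.
So a = 21 − 12 = 9 and b = 37 − 21 = 16.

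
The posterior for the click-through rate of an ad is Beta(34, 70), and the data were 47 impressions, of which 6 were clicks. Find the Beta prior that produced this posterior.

Under Beta–binomial conjugacy the posterior parameters are (a+s, b+f).
So a = 34 − 6 = 28 and b = 70 − 41 = 29.

Beta(28, 29)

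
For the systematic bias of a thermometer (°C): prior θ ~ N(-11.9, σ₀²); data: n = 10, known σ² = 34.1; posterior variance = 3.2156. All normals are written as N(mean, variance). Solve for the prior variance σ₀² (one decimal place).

Posterior precision equals prior precision plus data precision: 1/σ_n² = 1/σ₀² + n/σ².
So 1/σ₀² = 1/3.2156 − 10/34.1 = 0.310984 − 0.293255 = 0.017729.
Hence σ₀² = 1/0.017729 ≈ 56.4.

σ₀² = 56.4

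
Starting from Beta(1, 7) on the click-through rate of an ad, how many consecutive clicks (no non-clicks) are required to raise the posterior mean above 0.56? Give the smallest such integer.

k = 8

After k clicks and 0 non-clicks the posterior is Beta(1+k, 7), with mean (1+k)/(1+7+k).
Set (1+k)/(8+k) > 0.56 and solve: k > (0.56·8 − 1)/(1 − 0.56) = 7.909.
The smallest integer exceeding 7.909 is 8.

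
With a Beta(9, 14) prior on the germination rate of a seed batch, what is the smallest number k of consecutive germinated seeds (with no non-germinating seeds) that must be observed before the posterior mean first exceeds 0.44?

k = 3

After k germinated seeds and 0 non-germinating seeds the posterior is Beta(9+k, 14), with mean (9+k)/(9+14+k).
Set (9+k)/(23+k) > 0.44 and solve: k > (0.44·23 − 9)/(1 − 0.44) = 2.000.
The smallest integer exceeding 2.000 is 3.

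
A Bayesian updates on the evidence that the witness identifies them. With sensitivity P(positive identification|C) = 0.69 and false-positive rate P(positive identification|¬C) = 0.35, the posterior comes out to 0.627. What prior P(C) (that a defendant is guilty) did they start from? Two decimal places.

P(C) = 0.46

Bayes' rule in odds form gives O(C|E) = O(C)·[P(E|C)/P(E|¬C)], hence O(C) = O(C|E)/LR.
Posterior odds = 0.627/(1−0.627) = 1.6810. LR = 0.69/0.35 = 1.9714.
Prior odds = 1.6810/1.9714 = 0.8527, so P(C) = 0.8527/(1+0.8527) ≈ 0.46.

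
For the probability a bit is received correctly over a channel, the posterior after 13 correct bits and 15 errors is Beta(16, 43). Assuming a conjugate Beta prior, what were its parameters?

Under Beta–binomial conjugacy the posterior parameters are (α+s, β+f).
So α = 16 − 13 = 3 and β = 43 − 15 = 28.

Beta(3, 28)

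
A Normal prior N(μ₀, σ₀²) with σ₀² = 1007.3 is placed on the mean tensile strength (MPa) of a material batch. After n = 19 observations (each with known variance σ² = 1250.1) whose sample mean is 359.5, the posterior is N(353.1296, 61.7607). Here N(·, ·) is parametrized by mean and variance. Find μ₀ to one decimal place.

μ₀ = 255.6

With known observation variance, the Normal–Normal posterior has precision τ_n = τ₀ + n/σ² and mean μ_n = (τ₀μ₀ + (n/σ²)x̄)/τ_n.
Here τ₀ = 1/1007.3 = 0.000993 and τ_data = 19/1250.1 = 0.015199, so τ_n = 0.016192.
Rearranging for μ₀: μ₀ = (μ_n·τ_n − τ_data·x̄)/τ₀ = (353.1296·0.016192 − 0.015199·359.5) / 0.000993 = 0.253834/0.000993 ≈ 255.6.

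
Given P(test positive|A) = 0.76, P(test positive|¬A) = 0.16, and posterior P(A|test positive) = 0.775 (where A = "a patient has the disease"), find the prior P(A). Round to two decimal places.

P(A) = 0.42

In odds form, posterior odds = prior odds × likelihood ratio, so prior odds = posterior odds ÷ LR.
Posterior odds = 0.775/(1−0.775) = 3.4444. LR = 0.76/0.16 = 4.7500.
Prior odds = 3.4444/4.7500 = 0.7251, so P(A) = 0.7251/(1+0.7251) ≈ 0.42.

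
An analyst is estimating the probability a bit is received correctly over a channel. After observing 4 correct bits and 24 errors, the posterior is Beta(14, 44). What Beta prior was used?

Beta(10, 20)

A Beta(α, β) prior with s successes and f failures in binomial data gives a Beta(α+s, β+f) posterior.
So α = 14 − 4 = 10 and β = 44 − 24 = 20.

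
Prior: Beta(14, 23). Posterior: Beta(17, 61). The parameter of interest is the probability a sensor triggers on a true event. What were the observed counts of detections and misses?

Beta is conjugate to the binomial likelihood: posterior = Beta(a+s, b+f).
So s = 17 − 14 = 3 and f = 61 − 23 = 38.

3 detections and 38 misses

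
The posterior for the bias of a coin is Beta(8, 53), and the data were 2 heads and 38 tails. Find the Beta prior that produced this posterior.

Beta(6, 15)

A Beta(a, b) prior with s successes and f failures in binomial data gives a Beta(a+s, b+f) posterior.
So a = 8 − 2 = 6 and b = 53 − 38 = 15.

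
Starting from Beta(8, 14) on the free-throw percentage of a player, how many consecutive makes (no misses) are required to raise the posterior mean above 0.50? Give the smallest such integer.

k = 7

After k makes and 0 misses the posterior is Beta(8+k, 14), with mean (8+k)/(8+14+k).
Set (8+k)/(22+k) > 0.50 and solve: k > (0.50·22 − 8)/(1 − 0.50) = 6.000.
The smallest integer exceeding 6.000 is 7.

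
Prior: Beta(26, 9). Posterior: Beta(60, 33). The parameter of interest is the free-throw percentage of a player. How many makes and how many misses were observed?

A Beta(a, b) prior with s successes and f failures in binomial data gives a Beta(a+s, b+f) posterior.
So s = 60 − 26 = 34 and f = 33 − 9 = 24.

34 makes and 24 misses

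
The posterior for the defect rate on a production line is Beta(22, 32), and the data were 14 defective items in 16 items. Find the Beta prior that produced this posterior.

Beta is conjugate to the binomial likelihood: posterior = Beta(α+s, β+f).
Subtract the data counts: 22−14=8, 32−2=30.

Beta(8, 30)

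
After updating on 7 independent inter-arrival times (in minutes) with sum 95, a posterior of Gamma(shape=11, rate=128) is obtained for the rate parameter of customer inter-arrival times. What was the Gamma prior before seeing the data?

For an exponential likelihood with a Gamma(α, β) prior on the rate, n observations with total T give posterior Gamma(α+n, β+T).
So α = 11 − 7 = 4 and β = 128 − 95 = 33.

Gamma(shape=4, rate=33)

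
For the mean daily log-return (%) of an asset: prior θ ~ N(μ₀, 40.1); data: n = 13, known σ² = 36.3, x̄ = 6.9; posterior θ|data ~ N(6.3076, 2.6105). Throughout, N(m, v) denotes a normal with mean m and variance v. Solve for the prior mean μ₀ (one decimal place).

μ₀ = -2.2

With known observation variance, the Normal–Normal posterior has precision τ_n = τ₀ + n/σ² and mean μ_n = (τ₀μ₀ + (n/σ²)x̄)/τ_n.
Here τ₀ = 1/40.1 = 0.024938 and τ_data = 13/36.3 = 0.358127, so τ_n = 0.383065.
Rearranging for μ₀: μ₀ = (μ_n·τ_n − τ_data·x̄)/τ₀ = (6.3076·0.383065 − 0.358127·6.9) / 0.024938 = -0.054856/0.024938 ≈ -2.2.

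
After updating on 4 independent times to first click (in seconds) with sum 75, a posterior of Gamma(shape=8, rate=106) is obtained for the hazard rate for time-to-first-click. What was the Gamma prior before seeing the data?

Gamma(shape=4, rate=31)

For an exponential likelihood with a Gamma(α, β) prior on the rate, n observations with total T give posterior Gamma(α+n, β+T).
So α = 8 − 4 = 4 and β = 106 − 75 = 31.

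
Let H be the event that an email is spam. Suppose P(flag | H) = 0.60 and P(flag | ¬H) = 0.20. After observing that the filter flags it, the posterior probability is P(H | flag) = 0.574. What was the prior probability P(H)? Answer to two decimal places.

P(H) = 0.31

In odds form, posterior odds = prior odds × likelihood ratio, so prior odds = posterior odds ÷ LR.
Posterior odds = 0.574/(1−0.574) = 1.3474. LR = 0.60/0.20 = 3.0000.
Prior odds = 1.3474/3.0000 = 0.4491, so P(H) = 0.4491/(1+0.4491) ≈ 0.31.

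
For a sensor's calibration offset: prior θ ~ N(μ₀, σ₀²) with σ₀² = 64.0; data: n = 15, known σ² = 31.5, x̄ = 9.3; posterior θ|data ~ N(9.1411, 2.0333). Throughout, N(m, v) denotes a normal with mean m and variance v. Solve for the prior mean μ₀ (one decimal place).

The posterior mean is a precision-weighted average: μ_n = (τ₀μ₀ + τ_data·x̄)/(τ₀+τ_data), with τ₀=1/σ₀² and τ_data=n/σ².
Here τ₀ = 1/64.0 = 0.015625 and τ_data = 15/31.5 = 0.476190, so τ_n = 0.491815.
Rearranging for μ₀: μ₀ = (μ_n·τ_n − τ_data·x̄)/τ₀ = (9.1411·0.491815 − 0.476190·9.3) / 0.015625 = 0.067163/0.015625 ≈ 4.3.

μ₀ = 4.3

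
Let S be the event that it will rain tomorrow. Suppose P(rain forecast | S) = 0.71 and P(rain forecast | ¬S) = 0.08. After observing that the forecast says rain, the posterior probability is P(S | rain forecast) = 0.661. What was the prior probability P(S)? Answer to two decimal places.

P(S) = 0.18

Bayes' rule in odds form gives O(S|E) = O(S)·[P(E|S)/P(E|¬S)], hence O(S) = O(S|E)/LR.
Posterior odds = 0.661/(1−0.661) = 1.9499. LR = 0.71/0.08 = 8.8750.
Prior odds = 1.9499/8.8750 = 0.2197, so P(S) = 0.2197/(1+0.2197) ≈ 0.18.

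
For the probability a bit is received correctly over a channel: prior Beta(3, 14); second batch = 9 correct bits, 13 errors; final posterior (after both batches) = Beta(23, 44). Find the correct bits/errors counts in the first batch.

11 correct bits and 17 errors

Sequential conjugate updates are equivalent to a single update on the pooled data, so total successes = posterior α − prior α and total failures = posterior β − prior β.
Total across both batches: 23−3=20 correct bits, 44−14=30 errors.
Subtract the second batch: 20−9=11 correct bits and 30−13=17 errors.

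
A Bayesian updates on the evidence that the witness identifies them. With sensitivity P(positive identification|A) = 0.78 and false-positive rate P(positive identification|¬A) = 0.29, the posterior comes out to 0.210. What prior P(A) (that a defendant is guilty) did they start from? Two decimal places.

P(A) = 0.09

In odds form, posterior odds = prior odds × likelihood ratio, so prior odds = posterior odds ÷ LR.
Posterior odds = 0.210/(1−0.210) = 0.2658. LR = 0.78/0.29 = 2.6897.
Prior odds = 0.2658/2.6897 = 0.0988, so P(A) = 0.0988/(1+0.0988) ≈ 0.09.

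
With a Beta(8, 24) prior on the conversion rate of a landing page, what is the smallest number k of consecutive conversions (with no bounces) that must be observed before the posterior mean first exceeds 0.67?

k = 41

After k conversions and 0 bounces the posterior is Beta(8+k, 24), with mean (8+k)/(8+24+k).
Set (8+k)/(32+k) > 0.67 and solve: k > (0.67·32 − 8)/(1 − 0.67) = 40.727.
The smallest integer exceeding 40.727 is 41, and checking k=41: (49)/(73) = 0.6712 > 0.67.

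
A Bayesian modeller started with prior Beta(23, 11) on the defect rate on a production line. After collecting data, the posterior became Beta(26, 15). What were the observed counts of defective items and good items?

A Beta(a, b) prior with s successes and f failures in binomial data gives a Beta(a+s, b+f) posterior.
So s = 26 − 23 = 3 and f = 15 − 11 = 4.

3 defective items and 4 good items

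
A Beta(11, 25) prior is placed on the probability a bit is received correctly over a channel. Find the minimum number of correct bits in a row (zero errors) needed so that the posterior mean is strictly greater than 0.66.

k = 38

After k correct bits and 0 errors the posterior is Beta(11+k, 25), with mean (11+k)/(11+25+k).
Set (11+k)/(36+k) > 0.66 and solve: k > (0.66·36 − 11)/(1 − 0.66) = 37.529.
The smallest integer exceeding 37.529 is 38, and checking k=38: (49)/(74) = 0.6622 > 0.66.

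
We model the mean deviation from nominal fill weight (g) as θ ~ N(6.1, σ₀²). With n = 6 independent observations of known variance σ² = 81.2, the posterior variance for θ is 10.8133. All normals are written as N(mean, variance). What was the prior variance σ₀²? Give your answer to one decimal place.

σ₀² = 53.8

Posterior precision equals prior precision plus data precision: 1/σ_n² = 1/σ₀² + n/σ².
So 1/σ₀² = 1/10.8133 − 6/81.2 = 0.092479 − 0.073892 = 0.018587.
Hence σ₀² = 1/0.018587 ≈ 53.8.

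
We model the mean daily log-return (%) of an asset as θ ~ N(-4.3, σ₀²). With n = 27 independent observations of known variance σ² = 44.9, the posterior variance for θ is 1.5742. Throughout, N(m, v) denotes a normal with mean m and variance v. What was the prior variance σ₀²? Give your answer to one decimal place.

For the Normal–Normal model with known σ², precisions add: τ_n = τ₀ + n/σ².
So 1/σ₀² = 1/1.5742 − 27/44.9 = 0.635243 − 0.601336 = 0.033907.
Hence σ₀² = 1/0.033907 ≈ 29.5.

σ₀² = 29.5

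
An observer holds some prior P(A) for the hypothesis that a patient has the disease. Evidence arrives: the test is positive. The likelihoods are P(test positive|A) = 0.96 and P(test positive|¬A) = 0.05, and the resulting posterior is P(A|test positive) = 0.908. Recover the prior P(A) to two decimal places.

P(A) = 0.34

Bayes' rule in odds form gives O(A|E) = O(A)·[P(E|A)/P(E|¬A)], hence O(A) = O(A|E)/LR.
Posterior odds = 0.908/(1−0.908) = 9.8696. LR = 0.96/0.05 = 19.2000.
Prior odds = 9.8696/19.2000 = 0.5140, so P(A) = 0.5140/(1+0.5140) ≈ 0.34.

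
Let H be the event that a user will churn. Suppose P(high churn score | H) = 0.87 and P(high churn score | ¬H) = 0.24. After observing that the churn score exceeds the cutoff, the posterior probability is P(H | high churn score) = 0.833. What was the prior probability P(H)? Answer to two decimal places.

P(H) = 0.58

In odds form, posterior odds = prior odds × likelihood ratio, so prior odds = posterior odds ÷ LR.
Posterior odds = 0.833/(1−0.833) = 4.9880. LR = 0.87/0.24 = 3.6250.
Prior odds = 4.9880/3.6250 = 1.3760, so P(H) = 1.3760/(1+1.3760) ≈ 0.58.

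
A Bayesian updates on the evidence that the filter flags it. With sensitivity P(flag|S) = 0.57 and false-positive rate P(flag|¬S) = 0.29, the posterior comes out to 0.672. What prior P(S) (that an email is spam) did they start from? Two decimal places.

In odds form, posterior odds = prior odds × likelihood ratio, so prior odds = posterior odds ÷ LR.
Posterior odds = 0.672/(1−0.672) = 2.0488. LR = 0.57/0.29 = 1.9655.
Prior odds = 2.0488/1.9655 = 1.0424, so P(S) = 1.0424/(1+1.0424) ≈ 0.51.

P(S) = 0.51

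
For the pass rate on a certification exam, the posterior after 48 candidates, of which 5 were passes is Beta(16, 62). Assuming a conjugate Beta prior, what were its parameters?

Beta is conjugate to the binomial likelihood: posterior = Beta(α+s, β+f).
So α = 16 − 5 = 11 and β = 62 − 43 = 19.

Beta(11, 19)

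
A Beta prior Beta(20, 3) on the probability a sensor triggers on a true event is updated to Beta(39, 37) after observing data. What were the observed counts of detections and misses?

Beta is conjugate to the binomial likelihood: posterior = Beta(α+s, β+f).
Match parameters: s=39−20=19, f=37−3=34.

19 detections and 34 misses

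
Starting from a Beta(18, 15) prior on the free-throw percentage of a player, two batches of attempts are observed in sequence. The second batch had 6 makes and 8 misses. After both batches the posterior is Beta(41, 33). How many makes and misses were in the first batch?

Because Beta–binomial updating is additive in the counts, the combined data contributed (α_post−α_prior, β_post−β_prior) successes and failures.
Total across both batches: 41−18=23 makes, 33−15=18 misses.
Subtract the second batch: 23−6=17 makes and 18−8=10 misses.

17 makes and 10 misses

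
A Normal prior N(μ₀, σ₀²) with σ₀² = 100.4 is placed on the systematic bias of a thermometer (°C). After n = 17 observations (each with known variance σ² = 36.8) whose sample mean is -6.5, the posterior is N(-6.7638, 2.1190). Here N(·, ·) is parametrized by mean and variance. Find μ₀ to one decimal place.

μ₀ = -19.0

With known observation variance, the Normal–Normal posterior has precision τ_n = τ₀ + n/σ² and mean μ_n = (τ₀μ₀ + (n/σ²)x̄)/τ_n.
Here τ₀ = 1/100.4 = 0.009960 and τ_data = 17/36.8 = 0.461957, so τ_n = 0.471917.
Rearranging for μ₀: μ₀ = (μ_n·τ_n − τ_data·x̄)/τ₀ = (-6.7638·0.471917 − 0.461957·-6.5) / 0.009960 = -0.189232/0.009960 ≈ -19.0.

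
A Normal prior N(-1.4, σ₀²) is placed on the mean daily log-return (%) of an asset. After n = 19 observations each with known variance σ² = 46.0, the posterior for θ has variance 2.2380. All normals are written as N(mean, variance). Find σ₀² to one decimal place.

σ₀² = 29.6

Posterior precision equals prior precision plus data precision: 1/σ_n² = 1/σ₀² + n/σ².
So 1/σ₀² = 1/2.2380 − 19/46.0 = 0.446828 − 0.413043 = 0.033785.
Hence σ₀² = 1/0.033785 ≈ 29.6.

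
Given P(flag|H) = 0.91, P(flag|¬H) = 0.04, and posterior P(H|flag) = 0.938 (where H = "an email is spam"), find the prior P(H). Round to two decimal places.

P(H) = 0.40

In odds form, posterior odds = prior odds × likelihood ratio, so prior odds = posterior odds ÷ LR.
Posterior odds = 0.938/(1−0.938) = 15.1290. LR = 0.91/0.04 = 22.7500.
Prior odds = 15.1290/22.7500 = 0.6650, so P(H) = 0.6650/(1+0.6650) ≈ 0.40.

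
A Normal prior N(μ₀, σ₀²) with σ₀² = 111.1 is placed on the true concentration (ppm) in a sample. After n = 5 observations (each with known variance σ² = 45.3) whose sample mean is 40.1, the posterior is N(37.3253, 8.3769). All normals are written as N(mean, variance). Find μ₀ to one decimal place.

μ₀ = 3.3

With known observation variance, the Normal–Normal posterior has precision τ_n = τ₀ + n/σ² and mean μ_n = (τ₀μ₀ + (n/σ²)x̄)/τ_n.
Here τ₀ = 1/111.1 = 0.009001 and τ_data = 5/45.3 = 0.110375, so τ_n = 0.119376.
Rearranging for μ₀: μ₀ = (μ_n·τ_n − τ_data·x̄)/τ₀ = (37.3253·0.119376 − 0.110375·40.1) / 0.009001 = 0.029708/0.009001 ≈ 3.3.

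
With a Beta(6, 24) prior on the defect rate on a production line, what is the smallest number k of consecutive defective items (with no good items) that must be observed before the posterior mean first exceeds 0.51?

After k defective items and 0 good items the posterior is Beta(6+k, 24), with mean (6+k)/(6+24+k).
Set (6+k)/(30+k) > 0.51 and solve: k > (0.51·30 − 6)/(1 − 0.51) = 18.980.
The smallest integer exceeding 18.980 is 19, and checking k=19: (25)/(49) = 0.5102 > 0.51.

k = 19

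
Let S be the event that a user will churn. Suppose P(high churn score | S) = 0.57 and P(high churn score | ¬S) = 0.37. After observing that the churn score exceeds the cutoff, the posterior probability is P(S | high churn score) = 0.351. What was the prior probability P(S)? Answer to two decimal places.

P(S) = 0.26

In odds form, posterior odds = prior odds × likelihood ratio, so prior odds = posterior odds ÷ LR.
Posterior odds = 0.351/(1−0.351) = 0.5408. LR = 0.57/0.37 = 1.5405.
Prior odds = 0.5408/1.5405 = 0.3511, so P(S) = 0.3511/(1+0.3511) ≈ 0.26.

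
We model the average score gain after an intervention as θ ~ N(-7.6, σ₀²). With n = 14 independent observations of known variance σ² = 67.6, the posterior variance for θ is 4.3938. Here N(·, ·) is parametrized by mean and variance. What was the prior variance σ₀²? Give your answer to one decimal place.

σ₀² = 48.8

For the Normal–Normal model with known σ², precisions add: τ_n = τ₀ + n/σ².
So 1/σ₀² = 1/4.3938 − 14/67.6 = 0.227593 − 0.207101 = 0.020492.
Hence σ₀² = 1/0.020492 ≈ 48.8.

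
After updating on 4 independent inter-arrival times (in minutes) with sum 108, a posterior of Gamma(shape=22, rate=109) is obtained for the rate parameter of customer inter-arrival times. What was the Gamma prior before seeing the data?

For an exponential likelihood with a Gamma(α, β) prior on the rate, n observations with total T give posterior Gamma(α+n, β+T).
So α = 22 − 4 = 18 and β = 109 − 108 = 1.

Gamma(shape=18, rate=1)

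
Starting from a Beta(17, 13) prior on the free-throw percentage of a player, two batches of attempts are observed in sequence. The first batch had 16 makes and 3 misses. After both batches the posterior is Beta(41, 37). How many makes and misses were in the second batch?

8 makes and 21 misses

Because Beta–binomial updating is additive in the counts, the combined data contributed (α_post−α_prior, β_post−β_prior) successes and failures.
Total across both batches: 41−17=24 makes, 37−13=24 misses.
Subtract the first batch: 24−16=8 makes and 24−3=21 misses.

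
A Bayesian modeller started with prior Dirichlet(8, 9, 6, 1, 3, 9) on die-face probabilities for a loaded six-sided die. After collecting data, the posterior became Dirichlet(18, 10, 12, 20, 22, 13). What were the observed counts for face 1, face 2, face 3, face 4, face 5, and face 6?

For a Dirichlet(α) prior with multinomial counts c, the posterior is Dirichlet(α + c) componentwise.
Counts are posterior − prior componentwise: 18−8=10, 10−9=1, 12−6=6, 20−1=19, 22−3=19, 13−9=4.

counts (10, 1, 6, 19, 19, 4)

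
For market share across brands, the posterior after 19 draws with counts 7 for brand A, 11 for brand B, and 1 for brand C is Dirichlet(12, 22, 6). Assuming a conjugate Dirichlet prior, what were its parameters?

Dirichlet(5, 11, 5)

For a Dirichlet(α) prior with multinomial counts c, the posterior is Dirichlet(α + c) componentwise.
Subtract each count from the matching posterior parameter: 12−7=5, 22−11=11, 6−1=5.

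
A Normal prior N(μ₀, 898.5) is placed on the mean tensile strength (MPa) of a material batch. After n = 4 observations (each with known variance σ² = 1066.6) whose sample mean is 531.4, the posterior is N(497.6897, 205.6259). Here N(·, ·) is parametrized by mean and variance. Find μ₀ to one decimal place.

The posterior mean is a precision-weighted average: μ_n = (τ₀μ₀ + τ_data·x̄)/(τ₀+τ_data), with τ₀=1/σ₀² and τ_data=n/σ².
Here τ₀ = 1/898.5 = 0.001113 and τ_data = 4/1066.6 = 0.003750, so τ_n = 0.004863.
Rearranging for μ₀: μ₀ = (μ_n·τ_n − τ_data·x̄)/τ₀ = (497.6897·0.004863 − 0.003750·531.4) / 0.001113 = 0.427515/0.001113 ≈ 384.1.

μ₀ = 384.1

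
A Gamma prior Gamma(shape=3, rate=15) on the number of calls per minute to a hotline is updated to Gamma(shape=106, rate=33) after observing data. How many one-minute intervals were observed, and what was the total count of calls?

n = 18 one-minute intervals with total 103 calls

A Gamma(α, β) prior (rate parametrization) on a Poisson rate with n observations summing to S gives posterior Gamma(α+S, β+n).
Matching: Σxᵢ = 106 − 3 = 103 and n = 33 − 15 = 18.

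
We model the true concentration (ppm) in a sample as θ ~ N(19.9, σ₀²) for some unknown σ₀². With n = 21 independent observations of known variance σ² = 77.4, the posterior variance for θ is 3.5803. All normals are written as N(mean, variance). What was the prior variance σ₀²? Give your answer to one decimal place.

Posterior precision equals prior precision plus data precision: 1/σ_n² = 1/σ₀² + n/σ².
So 1/σ₀² = 1/3.5803 − 21/77.4 = 0.279306 − 0.271318 = 0.007988.
Hence σ₀² = 1/0.007988 ≈ 125.2.

σ₀² = 125.2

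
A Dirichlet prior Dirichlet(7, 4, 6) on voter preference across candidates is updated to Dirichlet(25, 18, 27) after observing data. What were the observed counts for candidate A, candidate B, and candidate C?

For a Dirichlet(α) prior with multinomial counts c, the posterior is Dirichlet(α + c) componentwise.
Counts are posterior − prior componentwise: 25−7=18, 18−4=14, 27−6=21.

counts (18, 14, 21)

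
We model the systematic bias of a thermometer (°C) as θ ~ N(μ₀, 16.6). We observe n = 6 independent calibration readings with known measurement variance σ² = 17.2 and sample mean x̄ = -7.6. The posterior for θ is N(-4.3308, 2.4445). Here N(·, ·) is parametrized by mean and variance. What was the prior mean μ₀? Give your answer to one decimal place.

With known observation variance, the Normal–Normal posterior has precision τ_n = τ₀ + n/σ² and mean μ_n = (τ₀μ₀ + (n/σ²)x̄)/τ_n.
Here τ₀ = 1/16.6 = 0.060241 and τ_data = 6/17.2 = 0.348837, so τ_n = 0.409078.
Rearranging for μ₀: μ₀ = (μ_n·τ_n − τ_data·x̄)/τ₀ = (-4.3308·0.409078 − 0.348837·-7.6) / 0.060241 = 0.879526/0.060241 ≈ 14.6.

μ₀ = 14.6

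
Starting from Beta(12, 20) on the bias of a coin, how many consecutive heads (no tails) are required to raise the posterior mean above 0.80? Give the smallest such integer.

After k heads and 0 tails the posterior is Beta(12+k, 20), with mean (12+k)/(12+20+k).
Set (12+k)/(32+k) > 0.80 and solve: k > (0.80·32 − 12)/(1 − 0.80) = 68.000.
The smallest integer exceeding 68.000 is 69.

k = 69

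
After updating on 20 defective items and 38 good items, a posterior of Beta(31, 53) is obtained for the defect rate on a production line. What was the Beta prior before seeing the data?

Beta(11, 15)

Under Beta–binomial conjugacy the posterior parameters are (α+s, β+f).
So α = 31 − 20 = 11 and β = 53 − 38 = 15.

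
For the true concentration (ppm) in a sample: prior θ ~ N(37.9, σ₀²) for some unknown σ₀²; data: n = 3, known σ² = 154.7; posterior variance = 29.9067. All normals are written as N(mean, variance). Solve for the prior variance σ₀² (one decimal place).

σ₀² = 71.2

Posterior precision equals prior precision plus data precision: 1/σ_n² = 1/σ₀² + n/σ².
So 1/σ₀² = 1/29.9067 − 3/154.7 = 0.033437 − 0.019392 = 0.014045.
Hence σ₀² = 1/0.014045 ≈ 71.2.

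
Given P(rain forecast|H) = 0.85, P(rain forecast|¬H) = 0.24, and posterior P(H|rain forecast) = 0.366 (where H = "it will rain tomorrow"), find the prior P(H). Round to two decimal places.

In odds form, posterior odds = prior odds × likelihood ratio, so prior odds = posterior odds ÷ LR.
Posterior odds = 0.366/(1−0.366) = 0.5773. LR = 0.85/0.24 = 3.5417.
Prior odds = 0.5773/3.5417 = 0.1630, so P(H) = 0.1630/(1+0.1630) ≈ 0.14.

P(H) = 0.14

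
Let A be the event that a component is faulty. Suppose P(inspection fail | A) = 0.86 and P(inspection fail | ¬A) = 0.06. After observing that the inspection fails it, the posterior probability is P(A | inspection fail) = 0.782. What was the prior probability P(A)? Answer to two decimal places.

P(A) = 0.20

Bayes' rule in odds form gives O(A|E) = O(A)·[P(E|A)/P(E|¬A)], hence O(A) = O(A|E)/LR.
Posterior odds = 0.782/(1−0.782) = 3.5872. LR = 0.86/0.06 = 14.3333.
Prior odds = 3.5872/14.3333 = 0.2503, so P(A) = 0.2503/(1+0.2503) ≈ 0.20.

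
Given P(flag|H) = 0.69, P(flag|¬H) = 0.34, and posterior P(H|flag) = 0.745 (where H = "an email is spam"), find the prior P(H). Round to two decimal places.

P(H) = 0.59

In odds form, posterior odds = prior odds × likelihood ratio, so prior odds = posterior odds ÷ LR.
Posterior odds = 0.745/(1−0.745) = 2.9216. LR = 0.69/0.34 = 2.0294.
Prior odds = 2.9216/2.0294 = 1.4396, so P(H) = 1.4396/(1+1.4396) ≈ 0.59.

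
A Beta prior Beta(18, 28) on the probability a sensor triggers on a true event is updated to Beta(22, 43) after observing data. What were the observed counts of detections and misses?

4 detections and 15 misses

Beta is conjugate to the binomial likelihood: posterior = Beta(α+s, β+f).
So s = 22 − 18 = 4 and f = 43 − 28 = 15.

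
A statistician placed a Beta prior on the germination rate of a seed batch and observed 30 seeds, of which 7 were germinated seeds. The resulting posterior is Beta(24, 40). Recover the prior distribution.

Under Beta–binomial conjugacy the posterior parameters are (a+s, b+f).
Subtract the data counts: 24−7=17, 40−23=17.

Beta(17, 17)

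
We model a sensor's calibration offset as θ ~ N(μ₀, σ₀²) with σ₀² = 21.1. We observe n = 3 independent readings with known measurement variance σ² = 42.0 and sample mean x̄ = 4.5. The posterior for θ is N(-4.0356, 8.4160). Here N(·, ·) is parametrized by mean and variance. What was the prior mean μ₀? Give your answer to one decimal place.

μ₀ = -16.9

The posterior mean is a precision-weighted average: μ_n = (τ₀μ₀ + τ_data·x̄)/(τ₀+τ_data), with τ₀=1/σ₀² and τ_data=n/σ².
Here τ₀ = 1/21.1 = 0.047393 and τ_data = 3/42.0 = 0.071429, so τ_n = 0.118822.
Rearranging for μ₀: μ₀ = (μ_n·τ_n − τ_data·x̄)/τ₀ = (-4.0356·0.118822 − 0.071429·4.5) / 0.047393 = -0.800949/0.047393 ≈ -16.9.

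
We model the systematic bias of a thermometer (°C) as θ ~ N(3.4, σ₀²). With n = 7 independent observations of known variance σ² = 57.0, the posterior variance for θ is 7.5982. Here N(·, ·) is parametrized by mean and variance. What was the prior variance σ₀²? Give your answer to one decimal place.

σ₀² = 113.6

For the Normal–Normal model with known σ², precisions add: τ_n = τ₀ + n/σ².
So 1/σ₀² = 1/7.5982 − 7/57.0 = 0.131610 − 0.122807 = 0.008803.
Hence σ₀² = 1/0.008803 ≈ 113.6.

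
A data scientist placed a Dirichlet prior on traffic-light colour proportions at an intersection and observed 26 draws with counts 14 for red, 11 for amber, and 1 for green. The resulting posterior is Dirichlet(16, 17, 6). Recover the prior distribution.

For a Dirichlet(α) prior with multinomial counts c, the posterior is Dirichlet(α + c) componentwise.
Subtract each count from the matching posterior parameter: 16−14=2, 17−11=6, 6−1=5.

Dirichlet(2, 6, 5)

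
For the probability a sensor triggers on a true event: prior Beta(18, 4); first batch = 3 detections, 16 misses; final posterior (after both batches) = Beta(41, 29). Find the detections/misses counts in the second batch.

Sequential conjugate updates are equivalent to a single update on the pooled data, so total successes = posterior α − prior α and total failures = posterior β − prior β.
Total across both batches: 41−18=23 detections, 29−4=25 misses.
Subtract the first batch: 23−3=20 detections and 25−16=9 misses.

20 detections and 9 misses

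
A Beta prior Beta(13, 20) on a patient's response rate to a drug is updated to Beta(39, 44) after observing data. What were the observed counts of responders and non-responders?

26 responders and 24 non-responders

Beta is conjugate to the binomial likelihood: posterior = Beta(a+s, b+f).
So s = 39 − 13 = 26 and f = 44 − 20 = 24.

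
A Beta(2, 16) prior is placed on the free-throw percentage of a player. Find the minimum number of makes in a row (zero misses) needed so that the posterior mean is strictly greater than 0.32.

k = 6

After k makes and 0 misses the posterior is Beta(2+k, 16), with mean (2+k)/(2+16+k).
Set (2+k)/(18+k) > 0.32 and solve: k > (0.32·18 − 2)/(1 − 0.32) = 5.529.
The smallest integer exceeding 5.529 is 6.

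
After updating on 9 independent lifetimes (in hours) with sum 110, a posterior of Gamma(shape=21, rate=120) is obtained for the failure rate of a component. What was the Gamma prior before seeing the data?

Gamma(shape=12, rate=10)

For an exponential likelihood with a Gamma(α, β) prior on the rate, n observations with total T give posterior Gamma(α+n, β+T).
So α = 21 − 9 = 12 and β = 120 − 110 = 10.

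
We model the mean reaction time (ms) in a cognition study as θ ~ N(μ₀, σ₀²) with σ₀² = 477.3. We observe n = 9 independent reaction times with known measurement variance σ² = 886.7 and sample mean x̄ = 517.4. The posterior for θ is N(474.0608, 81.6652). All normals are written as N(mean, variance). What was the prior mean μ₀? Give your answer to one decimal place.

With known observation variance, the Normal–Normal posterior has precision τ_n = τ₀ + n/σ² and mean μ_n = (τ₀μ₀ + (n/σ²)x̄)/τ_n.
Here τ₀ = 1/477.3 = 0.002095 and τ_data = 9/886.7 = 0.010150, so τ_n = 0.012245.
Rearranging for μ₀: μ₀ = (μ_n·τ_n − τ_data·x̄)/τ₀ = (474.0608·0.012245 − 0.010150·517.4) / 0.002095 = 0.553264/0.002095 ≈ 264.1.

μ₀ = 264.1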